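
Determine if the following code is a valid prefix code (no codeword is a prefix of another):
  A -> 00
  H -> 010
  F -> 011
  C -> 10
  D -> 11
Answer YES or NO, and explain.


Checking each pair (does one codeword prefix another?):
  A='00' vs H='010': no prefix
  A='00' vs F='011': no prefix
  A='00' vs C='10': no prefix
  A='00' vs D='11': no prefix
  H='010' vs A='00': no prefix
  H='010' vs F='011': no prefix
  H='010' vs C='10': no prefix
  H='010' vs D='11': no prefix
  F='011' vs A='00': no prefix
  F='011' vs H='010': no prefix
  F='011' vs C='10': no prefix
  F='011' vs D='11': no prefix
  C='10' vs A='00': no prefix
  C='10' vs H='010': no prefix
  C='10' vs F='011': no prefix
  C='10' vs D='11': no prefix
  D='11' vs A='00': no prefix
  D='11' vs H='010': no prefix
  D='11' vs F='011': no prefix
  D='11' vs C='10': no prefix
No violation found over all pairs.

YES -- this is a valid prefix code. No codeword is a prefix of any other codeword.


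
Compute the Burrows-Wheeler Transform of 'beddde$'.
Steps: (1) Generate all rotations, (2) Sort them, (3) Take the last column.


Rotations (sorted):
  0: $beddde -> last char: e
  1: beddde$ -> last char: $
  2: ddde$be -> last char: e
  3: dde$bed -> last char: d
  4: de$bedd -> last char: d
  5: e$beddd -> last char: d
  6: eddde$b -> last char: b


BWT = e$edddb


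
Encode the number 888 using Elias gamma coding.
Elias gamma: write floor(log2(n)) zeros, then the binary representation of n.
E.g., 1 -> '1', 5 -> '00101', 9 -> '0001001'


num_bits = floor(log2(888)) + 1 = 10
leading_zeros = num_bits - 1 = 9
binary(888) = 1101111000

Elias gamma(888) = '000000000' + '1101111000' = 0000000001101111000 (19 bits)


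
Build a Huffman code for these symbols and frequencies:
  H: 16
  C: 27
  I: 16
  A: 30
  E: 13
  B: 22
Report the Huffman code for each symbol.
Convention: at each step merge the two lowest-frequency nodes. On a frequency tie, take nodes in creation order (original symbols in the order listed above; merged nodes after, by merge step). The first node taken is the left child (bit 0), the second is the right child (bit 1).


Huffman tree construction:
Step 1: Merge E(13) + H(16) = 29
Step 2: Merge I(16) + B(22) = 38
Step 3: Merge C(27) + (E+H)(29) = 56
Step 4: Merge A(30) + (I+B)(38) = 68
Step 5: Merge (C+(E+H))(56) + (A+(I+B))(68) = 124
Read each symbol's code off the tree from the root (left child = 0, right child = 1).

Codes:
  H: 011 (length 3)
  C: 00 (length 2)
  I: 110 (length 3)
  A: 10 (length 2)
  E: 010 (length 3)
  B: 111 (length 3)
Average code length: 315/124 = 2.5403 bits/symbol


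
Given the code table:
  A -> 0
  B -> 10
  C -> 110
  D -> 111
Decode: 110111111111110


Decoding:
110 -> C
111 -> D
111 -> D
111 -> D
110 -> C


Result: CDDDC


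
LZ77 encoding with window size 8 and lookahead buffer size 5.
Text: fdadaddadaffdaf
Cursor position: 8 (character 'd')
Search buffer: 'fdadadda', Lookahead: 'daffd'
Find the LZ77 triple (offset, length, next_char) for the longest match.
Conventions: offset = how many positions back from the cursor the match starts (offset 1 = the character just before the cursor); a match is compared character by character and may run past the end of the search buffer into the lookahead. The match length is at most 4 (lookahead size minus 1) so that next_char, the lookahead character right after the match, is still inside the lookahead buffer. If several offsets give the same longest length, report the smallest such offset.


Try each offset into the search buffer:
  offset=1 (pos 7, char 'a'): match length 0
  offset=2 (pos 6, char 'd'): match length 2
  offset=3 (pos 5, char 'd'): match length 1
  offset=4 (pos 4, char 'a'): match length 0
  offset=5 (pos 3, char 'd'): match length 2
  offset=6 (pos 2, char 'a'): match length 0
  offset=7 (pos 1, char 'd'): match length 2
  offset=8 (pos 0, char 'f'): match length 0
Longest match has length 2, found at offsets 2, 5, 7; take the smallest, offset 2.
next_char = character at position 8 + 2 = 10 -> 'f'

Best match: offset=2, length=2 (matching 'da' starting at position 6)
LZ77 triple: (2, 2, 'f')


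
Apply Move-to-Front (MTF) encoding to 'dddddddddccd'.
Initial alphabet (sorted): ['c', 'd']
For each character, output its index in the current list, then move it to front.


MTF encoding:
'd': index 1 in ['c', 'd'] -> ['d', 'c']
'd': index 0 in ['d', 'c'] -> ['d', 'c']
'd': index 0 in ['d', 'c'] -> ['d', 'c']
'd': index 0 in ['d', 'c'] -> ['d', 'c']
'd': index 0 in ['d', 'c'] -> ['d', 'c']
'd': index 0 in ['d', 'c'] -> ['d', 'c']
'd': index 0 in ['d', 'c'] -> ['d', 'c']
'd': index 0 in ['d', 'c'] -> ['d', 'c']
'd': index 0 in ['d', 'c'] -> ['d', 'c']
'c': index 1 in ['d', 'c'] -> ['c', 'd']
'c': index 0 in ['c', 'd'] -> ['c', 'd']
'd': index 1 in ['c', 'd'] -> ['d', 'c']


Output: [1, 0, 0, 0, 0, 0, 0, 0, 0, 1, 0, 1]


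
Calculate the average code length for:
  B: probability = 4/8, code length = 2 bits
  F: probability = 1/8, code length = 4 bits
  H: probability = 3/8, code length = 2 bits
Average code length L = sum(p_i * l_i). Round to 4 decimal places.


Weighted contributions p_i * l_i:
  B: (4/8) * 2 = 8/8
  F: (1/8) * 4 = 4/8
  H: (3/8) * 2 = 6/8
Sum = (8 + 4 + 6)/8 = 18/8

L = 18/8 = 2.2500 bits/symbol


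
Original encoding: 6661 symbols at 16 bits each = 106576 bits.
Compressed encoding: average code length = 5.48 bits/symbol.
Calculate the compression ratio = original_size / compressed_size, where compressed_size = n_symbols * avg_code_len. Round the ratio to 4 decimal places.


original_size = n_symbols * orig_bits = 6661 * 16 = 106576 bits
compressed_size = n_symbols * avg_code_len = 6661 * 5.48 = 36502.28 bits
ratio = original_size / compressed_size = 106576 / 36502.28 = 2.9197

Compression ratio = 2.9197


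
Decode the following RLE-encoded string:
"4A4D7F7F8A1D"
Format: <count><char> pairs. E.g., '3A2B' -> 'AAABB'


Expanding each <count><char> pair:
  4A -> 'AAAA'
  4D -> 'DDDD'
  7F -> 'FFFFFFF'
  7F -> 'FFFFFFF'
  8A -> 'AAAAAAAA'
  1D -> 'D'

Decoded = AAAADDDDFFFFFFFFFFFFFFAAAAAAAAD


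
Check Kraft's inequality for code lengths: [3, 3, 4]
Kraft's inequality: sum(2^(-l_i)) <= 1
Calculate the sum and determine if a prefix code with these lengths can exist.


Sum = 2^(-3) + 2^(-3) + 2^(-4)
    = 0.125 + 0.125 + 0.0625
    = 5/16 = 0.3125
Since 0.3125 <= 1, Kraft's inequality IS satisfied.
A prefix code with these lengths CAN exist.

Kraft sum = 0.3125. Satisfied.


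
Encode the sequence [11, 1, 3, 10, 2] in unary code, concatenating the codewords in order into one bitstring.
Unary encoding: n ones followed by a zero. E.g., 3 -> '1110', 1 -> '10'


Encode each number as n ones followed by a terminating 0:
  11 -> 111111111110 (12 bits)
  1 -> 10 (2 bits)
  3 -> 1110 (4 bits)
  10 -> 11111111110 (11 bits)
  2 -> 110 (3 bits)
Total length = 12 + 2 + 4 + 11 + 3 = 32 bits.

Unary([11, 1, 3, 10, 2]) = 11111111111010111011111111110110 (32 bits)


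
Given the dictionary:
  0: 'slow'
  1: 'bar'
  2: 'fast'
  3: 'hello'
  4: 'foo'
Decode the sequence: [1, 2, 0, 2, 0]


Look up each index in the dictionary:
  1 -> 'bar'
  2 -> 'fast'
  0 -> 'slow'
  2 -> 'fast'
  0 -> 'slow'

Decoded: "bar fast slow fast slow"


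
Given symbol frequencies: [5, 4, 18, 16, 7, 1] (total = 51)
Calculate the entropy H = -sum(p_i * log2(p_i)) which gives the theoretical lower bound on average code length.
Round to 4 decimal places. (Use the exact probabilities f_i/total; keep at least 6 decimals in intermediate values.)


Per-symbol terms -p_i * log2(p_i) with p_i = f_i/51:
  p = 5/51 = 0.098039: log2(p) = -3.350497, -p*log2(p) = 0.328480
  p = 4/51 = 0.078431: log2(p) = -3.672425, -p*log2(p) = 0.288033
  p = 18/51 = 0.352941: log2(p) = -1.502500, -p*log2(p) = 0.530294
  p = 16/51 = 0.313725: log2(p) = -1.672425, -p*log2(p) = 0.524682
  p = 7/51 = 0.137255: log2(p) = -2.865070, -p*log2(p) = 0.393245
  p = 1/51 = 0.019608: log2(p) = -5.672425, -p*log2(p) = 0.111224
H = 0.328480 + 0.288033 + 0.530294 + 0.524682 + 0.393245 + 0.111224 = 2.175958

H = 2.176 bits/symbol


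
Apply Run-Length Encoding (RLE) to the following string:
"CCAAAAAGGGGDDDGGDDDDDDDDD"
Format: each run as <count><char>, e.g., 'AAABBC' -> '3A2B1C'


Scanning runs left to right:
  i=0: run of 'C' x 2 -> '2C'
  i=2: run of 'A' x 5 -> '5A'
  i=7: run of 'G' x 4 -> '4G'
  i=11: run of 'D' x 3 -> '3D'
  i=14: run of 'G' x 2 -> '2G'
  i=16: run of 'D' x 9 -> '9D'

RLE = 2C5A4G3D2G9D


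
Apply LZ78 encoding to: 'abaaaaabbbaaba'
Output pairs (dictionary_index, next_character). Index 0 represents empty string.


LZ78 encoding steps:
Dictionary: {0: ''}
Step 1: w='' (idx 0), next='a' -> output (0, 'a'), add 'a' as idx 1
Step 2: w='' (idx 0), next='b' -> output (0, 'b'), add 'b' as idx 2
Step 3: w='a' (idx 1), next='a' -> output (1, 'a'), add 'aa' as idx 3
Step 4: w='aa' (idx 3), next='a' -> output (3, 'a'), add 'aaa' as idx 4
Step 5: w='b' (idx 2), next='b' -> output (2, 'b'), add 'bb' as idx 5
Step 6: w='b' (idx 2), next='a' -> output (2, 'a'), add 'ba' as idx 6
Step 7: w='a' (idx 1), next='b' -> output (1, 'b'), add 'ab' as idx 7
Step 8: w='a' (idx 1), end of input -> output (1, '')


Encoded: [(0, 'a'), (0, 'b'), (1, 'a'), (3, 'a'), (2, 'b'), (2, 'a'), (1, 'b'), (1, '')]


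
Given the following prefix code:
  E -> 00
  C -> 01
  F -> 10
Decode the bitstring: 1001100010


Decoding step by step:
Bits 10 -> F
Bits 01 -> C
Bits 10 -> F
Bits 00 -> E
Bits 10 -> F


Decoded message: FCFEF


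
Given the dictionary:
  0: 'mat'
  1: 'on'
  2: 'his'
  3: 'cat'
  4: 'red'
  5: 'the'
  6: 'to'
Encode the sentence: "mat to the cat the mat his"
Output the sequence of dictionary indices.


Look up each word in the dictionary:
  'mat' -> 0
  'to' -> 6
  'the' -> 5
  'cat' -> 3
  'the' -> 5
  'mat' -> 0
  'his' -> 2

Encoded: [0, 6, 5, 3, 5, 0, 2]


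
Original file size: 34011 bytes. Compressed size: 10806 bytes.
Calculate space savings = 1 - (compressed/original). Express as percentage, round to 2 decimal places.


ratio = compressed/original = 10806/34011 = 0.317721
savings = 1 - ratio = 1 - 0.317721 = 0.682279
as a percentage: 0.682279 * 100 = 68.23%

Space savings = 1 - 10806/34011 = 68.23%


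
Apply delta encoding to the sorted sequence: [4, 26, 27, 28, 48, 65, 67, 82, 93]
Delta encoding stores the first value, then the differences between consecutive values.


First value: 4
Deltas:
  26 - 4 = 22
  27 - 26 = 1
  28 - 27 = 1
  48 - 28 = 20
  65 - 48 = 17
  67 - 65 = 2
  82 - 67 = 15
  93 - 82 = 11


Delta encoded: [4, 22, 1, 1, 20, 17, 2, 15, 11]


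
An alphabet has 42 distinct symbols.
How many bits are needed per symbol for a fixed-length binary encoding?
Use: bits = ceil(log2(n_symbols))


log2(42) = 5.3923
Bracket: 2^5 = 32 < 42 <= 2^6 = 64
So ceil(log2(42)) = 6

bits = ceil(log2(42)) = ceil(5.3923) = 6 bits


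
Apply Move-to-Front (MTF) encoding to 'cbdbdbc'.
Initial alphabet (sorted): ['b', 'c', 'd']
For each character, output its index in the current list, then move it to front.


MTF encoding:
'c': index 1 in ['b', 'c', 'd'] -> ['c', 'b', 'd']
'b': index 1 in ['c', 'b', 'd'] -> ['b', 'c', 'd']
'd': index 2 in ['b', 'c', 'd'] -> ['d', 'b', 'c']
'b': index 1 in ['d', 'b', 'c'] -> ['b', 'd', 'c']
'd': index 1 in ['b', 'd', 'c'] -> ['d', 'b', 'c']
'b': index 1 in ['d', 'b', 'c'] -> ['b', 'd', 'c']
'c': index 2 in ['b', 'd', 'c'] -> ['c', 'b', 'd']


Output: [1, 1, 2, 1, 1, 1, 2]


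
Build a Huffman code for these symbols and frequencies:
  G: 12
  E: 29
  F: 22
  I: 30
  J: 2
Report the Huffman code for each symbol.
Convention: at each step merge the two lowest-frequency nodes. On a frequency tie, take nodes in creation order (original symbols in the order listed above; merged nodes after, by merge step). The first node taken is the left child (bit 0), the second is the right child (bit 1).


Huffman tree construction:
Step 1: Merge J(2) + G(12) = 14
Step 2: Merge (J+G)(14) + F(22) = 36
Step 3: Merge E(29) + I(30) = 59
Step 4: Merge ((J+G)+F)(36) + (E+I)(59) = 95
Read each symbol's code off the tree from the root (left child = 0, right child = 1).

Codes:
  G: 001 (length 3)
  E: 10 (length 2)
  F: 01 (length 2)
  I: 11 (length 2)
  J: 000 (length 3)
Average code length: 204/95 = 2.1474 bits/symbol


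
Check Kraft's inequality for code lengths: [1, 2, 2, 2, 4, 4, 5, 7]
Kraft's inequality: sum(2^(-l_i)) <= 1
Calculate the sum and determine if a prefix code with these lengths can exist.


Sum = 2^(-1) + 2^(-2) + 2^(-2) + 2^(-2) + 2^(-4) + 2^(-4) + 2^(-5) + 2^(-7)
    = 0.5 + 0.25 + 0.25 + 0.25 + 0.0625 + 0.0625 + 0.03125 + 0.0078125
    = 181/128 = 1.4140625
Since 1.4140625 > 1, Kraft's inequality is NOT satisfied.
A prefix code with these lengths CANNOT exist.

Kraft sum = 1.4140625. Not satisfied.


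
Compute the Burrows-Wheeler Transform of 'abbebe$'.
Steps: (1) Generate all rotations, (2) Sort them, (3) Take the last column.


Rotations (sorted):
  0: $abbebe -> last char: e
  1: abbebe$ -> last char: $
  2: bbebe$a -> last char: a
  3: be$abbe -> last char: e
  4: bebe$ab -> last char: b
  5: e$abbeb -> last char: b
  6: ebe$abb -> last char: b


BWT = e$aebbb


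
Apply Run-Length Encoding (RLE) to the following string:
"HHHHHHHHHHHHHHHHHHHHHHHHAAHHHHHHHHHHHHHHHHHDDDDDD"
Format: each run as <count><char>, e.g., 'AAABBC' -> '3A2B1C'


Scanning runs left to right:
  i=0: run of 'H' x 24 -> '24H'
  i=24: run of 'A' x 2 -> '2A'
  i=26: run of 'H' x 17 -> '17H'
  i=43: run of 'D' x 6 -> '6D'

RLE = 24H2A17H6D


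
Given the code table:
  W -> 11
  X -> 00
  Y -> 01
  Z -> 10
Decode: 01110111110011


Decoding:
01 -> Y
11 -> W
01 -> Y
11 -> W
11 -> W
00 -> X
11 -> W


Result: YWYWWXW


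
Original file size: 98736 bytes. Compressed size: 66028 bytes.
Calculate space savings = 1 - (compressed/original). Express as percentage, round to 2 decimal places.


ratio = compressed/original = 66028/98736 = 0.668733
savings = 1 - ratio = 1 - 0.668733 = 0.331267
as a percentage: 0.331267 * 100 = 33.13%

Space savings = 1 - 66028/98736 = 33.13%


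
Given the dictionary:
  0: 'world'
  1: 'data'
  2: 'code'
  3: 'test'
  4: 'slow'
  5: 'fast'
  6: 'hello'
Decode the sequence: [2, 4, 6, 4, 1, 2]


Look up each index in the dictionary:
  2 -> 'code'
  4 -> 'slow'
  6 -> 'hello'
  4 -> 'slow'
  1 -> 'data'
  2 -> 'code'

Decoded: "code slow hello slow data code"


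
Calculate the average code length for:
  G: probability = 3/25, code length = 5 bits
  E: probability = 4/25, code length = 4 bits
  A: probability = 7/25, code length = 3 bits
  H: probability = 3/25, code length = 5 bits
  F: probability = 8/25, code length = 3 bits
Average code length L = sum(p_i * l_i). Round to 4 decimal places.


Weighted contributions p_i * l_i:
  G: (3/25) * 5 = 15/25
  E: (4/25) * 4 = 16/25
  A: (7/25) * 3 = 21/25
  H: (3/25) * 5 = 15/25
  F: (8/25) * 3 = 24/25
Sum = (15 + 16 + 21 + 15 + 24)/25 = 91/25

L = 91/25 = 3.6400 bits/symbol


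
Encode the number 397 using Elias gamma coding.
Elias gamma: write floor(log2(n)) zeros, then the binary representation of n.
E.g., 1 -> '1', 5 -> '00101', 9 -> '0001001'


num_bits = floor(log2(397)) + 1 = 9
leading_zeros = num_bits - 1 = 8
binary(397) = 110001101

Elias gamma(397) = '00000000' + '110001101' = 00000000110001101 (17 bits)


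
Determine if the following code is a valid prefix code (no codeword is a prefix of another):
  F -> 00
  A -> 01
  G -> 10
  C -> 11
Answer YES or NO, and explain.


Checking each pair (does one codeword prefix another?):
  F='00' vs A='01': no prefix
  F='00' vs G='10': no prefix
  F='00' vs C='11': no prefix
  A='01' vs F='00': no prefix
  A='01' vs G='10': no prefix
  A='01' vs C='11': no prefix
  G='10' vs F='00': no prefix
  G='10' vs A='01': no prefix
  G='10' vs C='11': no prefix
  C='11' vs F='00': no prefix
  C='11' vs A='01': no prefix
  C='11' vs G='10': no prefix
No violation found over all pairs.

YES -- this is a valid prefix code. No codeword is a prefix of any other codeword.


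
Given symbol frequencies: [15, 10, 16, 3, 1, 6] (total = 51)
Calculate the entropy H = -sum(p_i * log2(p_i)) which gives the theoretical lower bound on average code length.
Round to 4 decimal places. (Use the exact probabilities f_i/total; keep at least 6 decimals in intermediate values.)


Per-symbol terms -p_i * log2(p_i) with p_i = f_i/51:
  p = 15/51 = 0.294118: log2(p) = -1.765535, -p*log2(p) = 0.519275
  p = 10/51 = 0.196078: log2(p) = -2.350497, -p*log2(p) = 0.460882
  p = 16/51 = 0.313725: log2(p) = -1.672425, -p*log2(p) = 0.524682
  p = 3/51 = 0.058824: log2(p) = -4.087463, -p*log2(p) = 0.240439
  p = 1/51 = 0.019608: log2(p) = -5.672425, -p*log2(p) = 0.111224
  p = 6/51 = 0.117647: log2(p) = -3.087463, -p*log2(p) = 0.363231
H = 0.519275 + 0.460882 + 0.524682 + 0.240439 + 0.111224 + 0.363231 = 2.219733

H = 2.2197 bits/symbol


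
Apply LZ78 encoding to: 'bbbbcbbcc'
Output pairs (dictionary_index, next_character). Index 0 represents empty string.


LZ78 encoding steps:
Dictionary: {0: ''}
Step 1: w='' (idx 0), next='b' -> output (0, 'b'), add 'b' as idx 1
Step 2: w='b' (idx 1), next='b' -> output (1, 'b'), add 'bb' as idx 2
Step 3: w='b' (idx 1), next='c' -> output (1, 'c'), add 'bc' as idx 3
Step 4: w='bb' (idx 2), next='c' -> output (2, 'c'), add 'bbc' as idx 4
Step 5: w='' (idx 0), next='c' -> output (0, 'c'), add 'c' as idx 5


Encoded: [(0, 'b'), (1, 'b'), (1, 'c'), (2, 'c'), (0, 'c')]


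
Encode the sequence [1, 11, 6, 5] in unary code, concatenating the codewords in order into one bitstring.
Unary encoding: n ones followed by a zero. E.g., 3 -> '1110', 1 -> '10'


Encode each number as n ones followed by a terminating 0:
  1 -> 10 (2 bits)
  11 -> 111111111110 (12 bits)
  6 -> 1111110 (7 bits)
  5 -> 111110 (6 bits)
Total length = 2 + 12 + 7 + 6 = 27 bits.

Unary([1, 11, 6, 5]) = 101111111111101111110111110 (27 bits)


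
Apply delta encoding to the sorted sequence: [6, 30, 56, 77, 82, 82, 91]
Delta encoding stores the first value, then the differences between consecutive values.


First value: 6
Deltas:
  30 - 6 = 24
  56 - 30 = 26
  77 - 56 = 21
  82 - 77 = 5
  82 - 82 = 0
  91 - 82 = 9


Delta encoded: [6, 24, 26, 21, 5, 0, 9]


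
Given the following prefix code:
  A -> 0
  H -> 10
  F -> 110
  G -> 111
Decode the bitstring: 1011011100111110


Decoding step by step:
Bits 10 -> H
Bits 110 -> F
Bits 111 -> G
Bits 0 -> A
Bits 0 -> A
Bits 111 -> G
Bits 110 -> F


Decoded message: HFGAAGF


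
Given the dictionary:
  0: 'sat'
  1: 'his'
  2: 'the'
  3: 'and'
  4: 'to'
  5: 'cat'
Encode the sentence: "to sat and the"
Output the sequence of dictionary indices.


Look up each word in the dictionary:
  'to' -> 4
  'sat' -> 0
  'and' -> 3
  'the' -> 2

Encoded: [4, 0, 3, 2]


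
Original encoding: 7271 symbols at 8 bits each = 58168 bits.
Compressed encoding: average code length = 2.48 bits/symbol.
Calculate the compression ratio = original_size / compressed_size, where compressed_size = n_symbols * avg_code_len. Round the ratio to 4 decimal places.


original_size = n_symbols * orig_bits = 7271 * 8 = 58168 bits
compressed_size = n_symbols * avg_code_len = 7271 * 2.48 = 18032.08 bits
ratio = original_size / compressed_size = 58168 / 18032.08 = 3.2258

Compression ratio = 3.2258


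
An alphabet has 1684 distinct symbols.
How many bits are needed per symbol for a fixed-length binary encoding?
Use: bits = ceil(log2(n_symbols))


log2(1684) = 10.7177
Bracket: 2^10 = 1024 < 1684 <= 2^11 = 2048
So ceil(log2(1684)) = 11

bits = ceil(log2(1684)) = ceil(10.7177) = 11 bits


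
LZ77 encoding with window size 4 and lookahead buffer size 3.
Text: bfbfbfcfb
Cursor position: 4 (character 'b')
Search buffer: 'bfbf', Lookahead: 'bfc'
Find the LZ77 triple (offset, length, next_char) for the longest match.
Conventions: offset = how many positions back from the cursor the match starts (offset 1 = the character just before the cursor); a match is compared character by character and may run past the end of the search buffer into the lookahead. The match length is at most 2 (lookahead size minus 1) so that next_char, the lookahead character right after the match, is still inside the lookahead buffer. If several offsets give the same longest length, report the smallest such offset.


Try each offset into the search buffer:
  offset=1 (pos 3, char 'f'): match length 0
  offset=2 (pos 2, char 'b'): match length 2
  offset=3 (pos 1, char 'f'): match length 0
  offset=4 (pos 0, char 'b'): match length 2
Longest match has length 2, found at offsets 2, 4; take the smallest, offset 2.
next_char = character at position 4 + 2 = 6 -> 'c'

Best match: offset=2, length=2 (matching 'bf' starting at position 2)
LZ77 triple: (2, 2, 'c')


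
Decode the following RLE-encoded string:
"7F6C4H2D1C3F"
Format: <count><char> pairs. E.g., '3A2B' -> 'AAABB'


Expanding each <count><char> pair:
  7F -> 'FFFFFFF'
  6C -> 'CCCCCC'
  4H -> 'HHHH'
  2D -> 'DD'
  1C -> 'C'
  3F -> 'FFF'

Decoded = FFFFFFFCCCCCCHHHHDDCFFF


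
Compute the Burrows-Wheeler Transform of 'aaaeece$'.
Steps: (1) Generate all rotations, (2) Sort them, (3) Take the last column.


Rotations (sorted):
  0: $aaaeece -> last char: e
  1: aaaeece$ -> last char: $
  2: aaeece$a -> last char: a
  3: aeece$aa -> last char: a
  4: ce$aaaee -> last char: e
  5: e$aaaeec -> last char: c
  6: ece$aaae -> last char: e
  7: eece$aaa -> last char: a


BWT = e$aaecea


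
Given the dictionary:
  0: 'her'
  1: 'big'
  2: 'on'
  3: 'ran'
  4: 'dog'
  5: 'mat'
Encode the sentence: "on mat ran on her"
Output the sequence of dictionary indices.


Look up each word in the dictionary:
  'on' -> 2
  'mat' -> 5
  'ran' -> 3
  'on' -> 2
  'her' -> 0

Encoded: [2, 5, 3, 2, 0]


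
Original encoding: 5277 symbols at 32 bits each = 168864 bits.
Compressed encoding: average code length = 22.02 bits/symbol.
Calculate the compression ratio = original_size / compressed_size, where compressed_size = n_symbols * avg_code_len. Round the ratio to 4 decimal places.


original_size = n_symbols * orig_bits = 5277 * 32 = 168864 bits
compressed_size = n_symbols * avg_code_len = 5277 * 22.02 = 116199.54 bits
ratio = original_size / compressed_size = 168864 / 116199.54 = 1.4532

Compression ratio = 1.4532


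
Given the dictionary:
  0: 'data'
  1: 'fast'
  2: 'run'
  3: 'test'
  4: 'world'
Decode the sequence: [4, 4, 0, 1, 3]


Look up each index in the dictionary:
  4 -> 'world'
  4 -> 'world'
  0 -> 'data'
  1 -> 'fast'
  3 -> 'test'

Decoded: "world world data fast test"


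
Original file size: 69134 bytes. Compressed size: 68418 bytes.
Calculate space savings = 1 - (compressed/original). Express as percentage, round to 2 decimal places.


ratio = compressed/original = 68418/69134 = 0.989643
savings = 1 - ratio = 1 - 0.989643 = 0.010357
as a percentage: 0.010357 * 100 = 1.04%

Space savings = 1 - 68418/69134 = 1.04%


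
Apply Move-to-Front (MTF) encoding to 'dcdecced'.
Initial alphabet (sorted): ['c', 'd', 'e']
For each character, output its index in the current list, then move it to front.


MTF encoding:
'd': index 1 in ['c', 'd', 'e'] -> ['d', 'c', 'e']
'c': index 1 in ['d', 'c', 'e'] -> ['c', 'd', 'e']
'd': index 1 in ['c', 'd', 'e'] -> ['d', 'c', 'e']
'e': index 2 in ['d', 'c', 'e'] -> ['e', 'd', 'c']
'c': index 2 in ['e', 'd', 'c'] -> ['c', 'e', 'd']
'c': index 0 in ['c', 'e', 'd'] -> ['c', 'e', 'd']
'e': index 1 in ['c', 'e', 'd'] -> ['e', 'c', 'd']
'd': index 2 in ['e', 'c', 'd'] -> ['d', 'e', 'c']


Output: [1, 1, 1, 2, 2, 0, 1, 2]


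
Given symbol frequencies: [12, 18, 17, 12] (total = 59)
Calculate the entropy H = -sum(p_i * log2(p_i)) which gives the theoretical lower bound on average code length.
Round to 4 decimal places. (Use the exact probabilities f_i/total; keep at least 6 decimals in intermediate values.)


Per-symbol terms -p_i * log2(p_i) with p_i = f_i/59:
  p = 12/59 = 0.203390: log2(p) = -2.297681, -p*log2(p) = 0.467325
  p = 18/59 = 0.305085: log2(p) = -1.712718, -p*log2(p) = 0.522524
  p = 17/59 = 0.288136: log2(p) = -1.795180, -p*log2(p) = 0.517255
  p = 12/59 = 0.203390: log2(p) = -2.297681, -p*log2(p) = 0.467325
H = 0.467325 + 0.522524 + 0.517255 + 0.467325 = 1.974429

H = 1.9744 bits/symbol


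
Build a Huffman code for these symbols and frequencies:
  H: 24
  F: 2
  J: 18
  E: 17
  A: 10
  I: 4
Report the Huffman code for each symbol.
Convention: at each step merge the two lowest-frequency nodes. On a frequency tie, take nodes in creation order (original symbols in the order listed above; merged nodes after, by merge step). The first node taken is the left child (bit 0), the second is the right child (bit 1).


Huffman tree construction:
Step 1: Merge F(2) + I(4) = 6
Step 2: Merge (F+I)(6) + A(10) = 16
Step 3: Merge ((F+I)+A)(16) + E(17) = 33
Step 4: Merge J(18) + H(24) = 42
Step 5: Merge (((F+I)+A)+E)(33) + (J+H)(42) = 75
Read each symbol's code off the tree from the root (left child = 0, right child = 1).

Codes:
  H: 11 (length 2)
  F: 0000 (length 4)
  J: 10 (length 2)
  E: 01 (length 2)
  A: 001 (length 3)
  I: 0001 (length 4)
Average code length: 172/75 = 2.2933 bits/symbol


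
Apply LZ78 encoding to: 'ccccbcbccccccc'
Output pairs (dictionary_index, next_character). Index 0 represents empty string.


LZ78 encoding steps:
Dictionary: {0: ''}
Step 1: w='' (idx 0), next='c' -> output (0, 'c'), add 'c' as idx 1
Step 2: w='c' (idx 1), next='c' -> output (1, 'c'), add 'cc' as idx 2
Step 3: w='c' (idx 1), next='b' -> output (1, 'b'), add 'cb' as idx 3
Step 4: w='cb' (idx 3), next='c' -> output (3, 'c'), add 'cbc' as idx 4
Step 5: w='cc' (idx 2), next='c' -> output (2, 'c'), add 'ccc' as idx 5
Step 6: w='ccc' (idx 5), end of input -> output (5, '')


Encoded: [(0, 'c'), (1, 'c'), (1, 'b'), (3, 'c'), (2, 'c'), (5, '')]


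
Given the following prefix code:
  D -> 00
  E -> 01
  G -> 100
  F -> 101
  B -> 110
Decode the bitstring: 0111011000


Decoding step by step:
Bits 01 -> E
Bits 110 -> B
Bits 110 -> B
Bits 00 -> D


Decoded message: EBBD


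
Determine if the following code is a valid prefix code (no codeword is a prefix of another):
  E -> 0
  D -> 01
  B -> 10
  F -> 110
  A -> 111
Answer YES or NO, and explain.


Checking each pair (does one codeword prefix another?):
  E='0' vs D='01': prefix -- VIOLATION

NO -- this is NOT a valid prefix code. E (0) is a prefix of D (01).


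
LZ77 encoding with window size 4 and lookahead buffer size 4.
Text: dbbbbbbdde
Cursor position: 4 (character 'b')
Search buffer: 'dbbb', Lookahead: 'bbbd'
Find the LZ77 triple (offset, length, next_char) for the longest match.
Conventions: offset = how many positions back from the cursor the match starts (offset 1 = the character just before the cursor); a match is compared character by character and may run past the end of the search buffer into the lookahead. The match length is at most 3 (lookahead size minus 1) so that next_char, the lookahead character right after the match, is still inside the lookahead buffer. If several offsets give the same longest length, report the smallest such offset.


Try each offset into the search buffer:
  offset=1 (pos 3, char 'b'): match length 3
  offset=2 (pos 2, char 'b'): match length 3
  offset=3 (pos 1, char 'b'): match length 3
  offset=4 (pos 0, char 'd'): match length 0
Longest match has length 3, found at offsets 1, 2, 3; take the smallest, offset 1.
next_char = character at position 4 + 3 = 7 -> 'd'

Best match: offset=1, length=3 (matching 'bbb' starting at position 3)
LZ77 triple: (1, 3, 'd')


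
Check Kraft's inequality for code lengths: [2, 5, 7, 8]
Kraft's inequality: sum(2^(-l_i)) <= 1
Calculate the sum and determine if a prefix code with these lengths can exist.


Sum = 2^(-2) + 2^(-5) + 2^(-7) + 2^(-8)
    = 0.25 + 0.03125 + 0.0078125 + 0.00390625
    = 75/256 = 0.29296875
Since 0.29296875 <= 1, Kraft's inequality IS satisfied.
A prefix code with these lengths CAN exist.

Kraft sum = 0.29296875. Satisfied.


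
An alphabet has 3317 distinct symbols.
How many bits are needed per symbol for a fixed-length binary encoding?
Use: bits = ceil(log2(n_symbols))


log2(3317) = 11.6957
Bracket: 2^11 = 2048 < 3317 <= 2^12 = 4096
So ceil(log2(3317)) = 12

bits = ceil(log2(3317)) = ceil(11.6957) = 12 bits


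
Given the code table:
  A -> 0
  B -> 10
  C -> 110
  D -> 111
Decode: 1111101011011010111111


Decoding:
111 -> D
110 -> C
10 -> B
110 -> C
110 -> C
10 -> B
111 -> D
111 -> D


Result: DCBCCBDD


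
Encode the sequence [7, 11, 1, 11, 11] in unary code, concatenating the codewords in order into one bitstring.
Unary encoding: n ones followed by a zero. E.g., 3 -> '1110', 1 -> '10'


Encode each number as n ones followed by a terminating 0:
  7 -> 11111110 (8 bits)
  11 -> 111111111110 (12 bits)
  1 -> 10 (2 bits)
  11 -> 111111111110 (12 bits)
  11 -> 111111111110 (12 bits)
Total length = 8 + 12 + 2 + 12 + 12 = 46 bits.

Unary([7, 11, 1, 11, 11]) = 1111111011111111111010111111111110111111111110 (46 bits)


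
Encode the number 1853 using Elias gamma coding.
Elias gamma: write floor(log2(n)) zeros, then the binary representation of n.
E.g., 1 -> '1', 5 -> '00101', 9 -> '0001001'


num_bits = floor(log2(1853)) + 1 = 11
leading_zeros = num_bits - 1 = 10
binary(1853) = 11100111101

Elias gamma(1853) = '0000000000' + '11100111101' = 000000000011100111101 (21 bits)


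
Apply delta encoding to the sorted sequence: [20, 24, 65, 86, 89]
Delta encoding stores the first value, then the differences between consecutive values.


First value: 20
Deltas:
  24 - 20 = 4
  65 - 24 = 41
  86 - 65 = 21
  89 - 86 = 3


Delta encoded: [20, 4, 41, 21, 3]


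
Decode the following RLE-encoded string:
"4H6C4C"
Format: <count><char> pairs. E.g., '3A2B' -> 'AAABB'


Expanding each <count><char> pair:
  4H -> 'HHHH'
  6C -> 'CCCCCC'
  4C -> 'CCCC'

Decoded = HHHHCCCCCCCCCC


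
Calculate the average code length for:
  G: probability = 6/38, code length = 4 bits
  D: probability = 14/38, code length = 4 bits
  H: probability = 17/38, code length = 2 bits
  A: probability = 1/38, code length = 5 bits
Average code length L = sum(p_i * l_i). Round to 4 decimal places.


Weighted contributions p_i * l_i:
  G: (6/38) * 4 = 24/38
  D: (14/38) * 4 = 56/38
  H: (17/38) * 2 = 34/38
  A: (1/38) * 5 = 5/38
Sum = (24 + 56 + 34 + 5)/38 = 119/38

L = 119/38 = 3.1316 bits/symbol


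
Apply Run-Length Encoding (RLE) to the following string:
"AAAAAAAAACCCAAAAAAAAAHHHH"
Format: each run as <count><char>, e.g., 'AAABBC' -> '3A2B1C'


Scanning runs left to right:
  i=0: run of 'A' x 9 -> '9A'
  i=9: run of 'C' x 3 -> '3C'
  i=12: run of 'A' x 9 -> '9A'
  i=21: run of 'H' x 4 -> '4H'

RLE = 9A3C9A4H


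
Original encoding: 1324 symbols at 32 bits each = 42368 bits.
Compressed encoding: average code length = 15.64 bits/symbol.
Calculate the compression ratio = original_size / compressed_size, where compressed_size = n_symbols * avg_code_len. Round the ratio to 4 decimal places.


original_size = n_symbols * orig_bits = 1324 * 32 = 42368 bits
compressed_size = n_symbols * avg_code_len = 1324 * 15.64 = 20707.36 bits
ratio = original_size / compressed_size = 42368 / 20707.36 = 2.046

Compression ratio = 2.046


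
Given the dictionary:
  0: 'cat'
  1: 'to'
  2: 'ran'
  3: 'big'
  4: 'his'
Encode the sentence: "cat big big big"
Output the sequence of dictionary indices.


Look up each word in the dictionary:
  'cat' -> 0
  'big' -> 3
  'big' -> 3
  'big' -> 3

Encoded: [0, 3, 3, 3]


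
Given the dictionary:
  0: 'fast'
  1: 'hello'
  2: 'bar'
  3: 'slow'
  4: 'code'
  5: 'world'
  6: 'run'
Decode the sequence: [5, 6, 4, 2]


Look up each index in the dictionary:
  5 -> 'world'
  6 -> 'run'
  4 -> 'code'
  2 -> 'bar'

Decoded: "world run code bar"


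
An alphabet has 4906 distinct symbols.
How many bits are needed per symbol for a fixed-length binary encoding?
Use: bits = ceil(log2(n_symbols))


log2(4906) = 12.2603
Bracket: 2^12 = 4096 < 4906 <= 2^13 = 8192
So ceil(log2(4906)) = 13

bits = ceil(log2(4906)) = ceil(12.2603) = 13 bits


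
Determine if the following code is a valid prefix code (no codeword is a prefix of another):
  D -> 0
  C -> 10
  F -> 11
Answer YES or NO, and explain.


Checking each pair (does one codeword prefix another?):
  D='0' vs C='10': no prefix
  D='0' vs F='11': no prefix
  C='10' vs D='0': no prefix
  C='10' vs F='11': no prefix
  F='11' vs D='0': no prefix
  F='11' vs C='10': no prefix
No violation found over all pairs.

YES -- this is a valid prefix code. No codeword is a prefix of any other codeword.


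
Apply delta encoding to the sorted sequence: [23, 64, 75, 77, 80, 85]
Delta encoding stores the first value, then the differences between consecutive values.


First value: 23
Deltas:
  64 - 23 = 41
  75 - 64 = 11
  77 - 75 = 2
  80 - 77 = 3
  85 - 80 = 5


Delta encoded: [23, 41, 11, 2, 3, 5]


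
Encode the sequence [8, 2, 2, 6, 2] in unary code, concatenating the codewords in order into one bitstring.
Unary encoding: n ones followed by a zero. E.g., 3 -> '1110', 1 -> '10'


Encode each number as n ones followed by a terminating 0:
  8 -> 111111110 (9 bits)
  2 -> 110 (3 bits)
  2 -> 110 (3 bits)
  6 -> 1111110 (7 bits)
  2 -> 110 (3 bits)
Total length = 9 + 3 + 3 + 7 + 3 = 25 bits.

Unary([8, 2, 2, 6, 2]) = 1111111101101101111110110 (25 bits)


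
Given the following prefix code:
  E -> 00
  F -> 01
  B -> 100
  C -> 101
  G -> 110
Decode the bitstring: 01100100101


Decoding step by step:
Bits 01 -> F
Bits 100 -> B
Bits 100 -> B
Bits 101 -> C


Decoded message: FBBC


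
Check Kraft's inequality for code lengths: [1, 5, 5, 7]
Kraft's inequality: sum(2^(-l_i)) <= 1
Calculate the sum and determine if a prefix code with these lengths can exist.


Sum = 2^(-1) + 2^(-5) + 2^(-5) + 2^(-7)
    = 0.5 + 0.03125 + 0.03125 + 0.0078125
    = 73/128 = 0.5703125
Since 0.5703125 <= 1, Kraft's inequality IS satisfied.
A prefix code with these lengths CAN exist.

Kraft sum = 0.5703125. Satisfied.


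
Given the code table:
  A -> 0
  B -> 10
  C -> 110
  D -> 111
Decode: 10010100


Decoding:
10 -> B
0 -> A
10 -> B
10 -> B
0 -> A


Result: BABBA


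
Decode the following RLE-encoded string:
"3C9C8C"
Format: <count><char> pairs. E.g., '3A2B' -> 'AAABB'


Expanding each <count><char> pair:
  3C -> 'CCC'
  9C -> 'CCCCCCCCC'
  8C -> 'CCCCCCCC'

Decoded = CCCCCCCCCCCCCCCCCCCC


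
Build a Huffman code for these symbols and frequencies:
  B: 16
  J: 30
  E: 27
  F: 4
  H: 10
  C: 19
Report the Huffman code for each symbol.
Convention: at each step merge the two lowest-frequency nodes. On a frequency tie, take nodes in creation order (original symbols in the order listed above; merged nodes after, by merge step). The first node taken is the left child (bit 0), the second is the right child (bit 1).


Huffman tree construction:
Step 1: Merge F(4) + H(10) = 14
Step 2: Merge (F+H)(14) + B(16) = 30
Step 3: Merge C(19) + E(27) = 46
Step 4: Merge J(30) + ((F+H)+B)(30) = 60
Step 5: Merge (C+E)(46) + (J+((F+H)+B))(60) = 106
Read each symbol's code off the tree from the root (left child = 0, right child = 1).

Codes:
  B: 111 (length 3)
  J: 10 (length 2)
  E: 01 (length 2)
  F: 1100 (length 4)
  H: 1101 (length 4)
  C: 00 (length 2)
Average code length: 256/106 = 2.4151 bits/symbol


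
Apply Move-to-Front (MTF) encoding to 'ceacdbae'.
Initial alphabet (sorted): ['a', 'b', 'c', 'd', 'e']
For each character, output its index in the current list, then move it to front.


MTF encoding:
'c': index 2 in ['a', 'b', 'c', 'd', 'e'] -> ['c', 'a', 'b', 'd', 'e']
'e': index 4 in ['c', 'a', 'b', 'd', 'e'] -> ['e', 'c', 'a', 'b', 'd']
'a': index 2 in ['e', 'c', 'a', 'b', 'd'] -> ['a', 'e', 'c', 'b', 'd']
'c': index 2 in ['a', 'e', 'c', 'b', 'd'] -> ['c', 'a', 'e', 'b', 'd']
'd': index 4 in ['c', 'a', 'e', 'b', 'd'] -> ['d', 'c', 'a', 'e', 'b']
'b': index 4 in ['d', 'c', 'a', 'e', 'b'] -> ['b', 'd', 'c', 'a', 'e']
'a': index 3 in ['b', 'd', 'c', 'a', 'e'] -> ['a', 'b', 'd', 'c', 'e']
'e': index 4 in ['a', 'b', 'd', 'c', 'e'] -> ['e', 'a', 'b', 'd', 'c']


Output: [2, 4, 2, 2, 4, 4, 3, 4]


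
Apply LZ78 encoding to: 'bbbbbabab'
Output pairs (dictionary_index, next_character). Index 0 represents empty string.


LZ78 encoding steps:
Dictionary: {0: ''}
Step 1: w='' (idx 0), next='b' -> output (0, 'b'), add 'b' as idx 1
Step 2: w='b' (idx 1), next='b' -> output (1, 'b'), add 'bb' as idx 2
Step 3: w='bb' (idx 2), next='a' -> output (2, 'a'), add 'bba' as idx 3
Step 4: w='b' (idx 1), next='a' -> output (1, 'a'), add 'ba' as idx 4
Step 5: w='b' (idx 1), end of input -> output (1, '')


Encoded: [(0, 'b'), (1, 'b'), (2, 'a'), (1, 'a'), (1, '')]


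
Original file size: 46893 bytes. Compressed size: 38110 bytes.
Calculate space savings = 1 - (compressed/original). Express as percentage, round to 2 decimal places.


ratio = compressed/original = 38110/46893 = 0.812701
savings = 1 - ratio = 1 - 0.812701 = 0.187299
as a percentage: 0.187299 * 100 = 18.73%

Space savings = 1 - 38110/46893 = 18.73%


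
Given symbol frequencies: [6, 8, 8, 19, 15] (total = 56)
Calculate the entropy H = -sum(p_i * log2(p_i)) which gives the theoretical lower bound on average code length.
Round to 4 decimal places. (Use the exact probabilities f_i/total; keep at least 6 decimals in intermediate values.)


Per-symbol terms -p_i * log2(p_i) with p_i = f_i/56:
  p = 6/56 = 0.107143: log2(p) = -3.222392, -p*log2(p) = 0.345256
  p = 8/56 = 0.142857: log2(p) = -2.807355, -p*log2(p) = 0.401051
  p = 8/56 = 0.142857: log2(p) = -2.807355, -p*log2(p) = 0.401051
  p = 19/56 = 0.339286: log2(p) = -1.559427, -p*log2(p) = 0.529091
  p = 15/56 = 0.267857: log2(p) = -1.900464, -p*log2(p) = 0.509053
H = 0.345256 + 0.401051 + 0.401051 + 0.529091 + 0.509053 = 2.185502

H = 2.1855 bits/symbol


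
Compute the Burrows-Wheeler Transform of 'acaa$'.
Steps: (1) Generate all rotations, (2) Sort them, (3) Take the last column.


Rotations (sorted):
  0: $acaa -> last char: a
  1: a$aca -> last char: a
  2: aa$ac -> last char: c
  3: acaa$ -> last char: $
  4: caa$a -> last char: a


BWT = aac$a


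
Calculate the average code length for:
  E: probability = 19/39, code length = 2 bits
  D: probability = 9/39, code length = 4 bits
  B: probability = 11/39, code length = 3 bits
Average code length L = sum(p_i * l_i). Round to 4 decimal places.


Weighted contributions p_i * l_i:
  E: (19/39) * 2 = 38/39
  D: (9/39) * 4 = 36/39
  B: (11/39) * 3 = 33/39
Sum = (38 + 36 + 33)/39 = 107/39

L = 107/39 = 2.7436 bits/symbol


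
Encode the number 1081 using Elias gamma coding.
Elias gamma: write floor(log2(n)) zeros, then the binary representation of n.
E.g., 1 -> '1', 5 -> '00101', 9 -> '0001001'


num_bits = floor(log2(1081)) + 1 = 11
leading_zeros = num_bits - 1 = 10
binary(1081) = 10000111001

Elias gamma(1081) = '0000000000' + '10000111001' = 000000000010000111001 (21 bits)


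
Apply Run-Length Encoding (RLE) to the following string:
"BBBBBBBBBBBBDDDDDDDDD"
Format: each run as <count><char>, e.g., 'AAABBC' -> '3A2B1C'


Scanning runs left to right:
  i=0: run of 'B' x 12 -> '12B'
  i=12: run of 'D' x 9 -> '9D'

RLE = 12B9D


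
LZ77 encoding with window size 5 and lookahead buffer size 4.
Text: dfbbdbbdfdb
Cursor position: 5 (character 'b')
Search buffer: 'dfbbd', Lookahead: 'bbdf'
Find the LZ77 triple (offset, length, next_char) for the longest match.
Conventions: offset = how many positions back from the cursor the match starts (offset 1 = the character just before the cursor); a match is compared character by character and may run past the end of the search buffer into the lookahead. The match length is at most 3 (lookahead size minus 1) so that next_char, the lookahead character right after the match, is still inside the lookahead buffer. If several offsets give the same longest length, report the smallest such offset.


Try each offset into the search buffer:
  offset=1 (pos 4, char 'd'): match length 0
  offset=2 (pos 3, char 'b'): match length 1
  offset=3 (pos 2, char 'b'): match length 3
  offset=4 (pos 1, char 'f'): match length 0
  offset=5 (pos 0, char 'd'): match length 0
Longest match has length 3 at offset 3.
next_char = character at position 5 + 3 = 8 -> 'f'

Best match: offset=3, length=3 (matching 'bbd' starting at position 2)
LZ77 triple: (3, 3, 'f')
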